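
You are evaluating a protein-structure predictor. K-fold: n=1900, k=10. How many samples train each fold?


Fold size = 1900/10 = 190
Training per fold = 1900 - 190 = 1710

1710


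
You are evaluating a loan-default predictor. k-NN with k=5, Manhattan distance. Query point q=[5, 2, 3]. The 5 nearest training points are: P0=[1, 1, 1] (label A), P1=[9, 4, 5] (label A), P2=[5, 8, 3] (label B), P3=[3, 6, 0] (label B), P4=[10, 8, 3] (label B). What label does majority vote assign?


d(q,P0) = 7  (label A)
d(q,P1) = 8  (label A)
d(q,P2) = 6  (label B)
d(q,P3) = 9  (label B)
d(q,P4) = 11  (label B)
Votes: A=2, B=3
Majority → B

B


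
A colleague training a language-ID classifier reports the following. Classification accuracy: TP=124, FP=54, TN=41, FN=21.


Accuracy = (TP+TN)/(TP+TN+FP+FN)
= (124+41)/(240)
= 165/240 = 68.75%

68.75%


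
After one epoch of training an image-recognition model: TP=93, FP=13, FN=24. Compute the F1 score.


Precision = 93/106 = 0.8774
Recall = 93/117 = 0.7949
F1 = 2·P·R/(P+R) = 2·TP/(2·TP+FP+FN) = 186/(186+13+24) = 186/223 = 0.8341

0.8341


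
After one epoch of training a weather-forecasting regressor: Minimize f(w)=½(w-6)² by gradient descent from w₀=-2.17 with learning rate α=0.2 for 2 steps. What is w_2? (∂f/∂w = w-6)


step 1: grad = -2.17-6 = -8.17; w = -2.17 - 0.2·(-8.17) = -0.536
step 2: grad = -0.536-6 = -6.536; w = -0.536 - 0.2·(-6.536) = 0.7712

0.7712


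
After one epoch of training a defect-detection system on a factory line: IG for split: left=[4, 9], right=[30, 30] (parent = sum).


Parent = [34, 39], H_parent = 0.9966
H_left = 0.8905 (n=13), H_right = 1 (n=60)
H_children = (13/73)·0.8905 + (60/73)·1 = 0.9805
IG = 0.9966 - 0.9805 = 0.0161

0.0161


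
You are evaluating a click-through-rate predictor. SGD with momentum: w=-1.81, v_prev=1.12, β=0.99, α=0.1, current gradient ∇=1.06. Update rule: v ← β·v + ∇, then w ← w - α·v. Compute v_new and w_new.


v_new = 0.99·1.12 + 1.06 = 1.1088 + 1.06 = 2.1688
w_new = -1.81 - 0.1·2.1688 = -1.81 - 0.21688 = -2.02688

v_new=2.1688, w_new=-2.02688


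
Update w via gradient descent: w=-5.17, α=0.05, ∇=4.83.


w_new = w - α·∇
= -5.17 - 0.05·4.83
= -5.17 - 0.2415
= -5.4115

-5.4115


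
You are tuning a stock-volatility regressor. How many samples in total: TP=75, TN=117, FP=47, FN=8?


Total = TP + TN + FP + FN
= 75 + 117 + 47 + 8
= 247
(Predicted positive: 122, predicted negative: 125)

247


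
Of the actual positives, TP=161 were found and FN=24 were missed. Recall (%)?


Recall = TP/(TP+FN)
= 161/(161+24)
= 161/185 = 87.03%

87.03%


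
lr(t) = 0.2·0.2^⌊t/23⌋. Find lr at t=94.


n_drops = ⌊94/23⌋ = 4
lr = 0.2·0.2^4 = 0.2·0.0016 = 0.00032

0.00032


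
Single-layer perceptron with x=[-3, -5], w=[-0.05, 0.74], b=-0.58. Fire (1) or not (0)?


z = (-3)·(-0.05) + (-5)·(0.74) - 0.58
  = -4.13
step(z) = 0 (z<0)

0


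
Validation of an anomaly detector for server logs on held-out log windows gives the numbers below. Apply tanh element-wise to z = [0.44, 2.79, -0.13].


tanh(0.44) = 0.4136
tanh(2.79) = 0.9925
tanh(-0.13) = -0.1293
result = [0.4136, 0.9925, -0.1293]

[0.4136, 0.9925, -0.1293]


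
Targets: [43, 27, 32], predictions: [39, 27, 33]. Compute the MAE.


Absolute errors: |43-39|=4, |27-27|=0, |32-33|=1
Sum = 5
MAE = 5/3 = 5/3

5/3


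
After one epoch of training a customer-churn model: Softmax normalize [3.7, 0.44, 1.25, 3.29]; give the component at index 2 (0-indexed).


Exponentials: e^3.7=40.4473, e^0.44=1.5527, e^1.25=3.4903, e^3.29=26.8429
Sum = 72.3332
Softmax = [0.5592, 0.0215, 0.0483, 0.3711]
p[2] = 3.4903/72.3332 = 0.0483

0.0483


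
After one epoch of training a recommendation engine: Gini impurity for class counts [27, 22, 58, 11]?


Probabilities: [27/118, 22/118, 58/118, 11/118] ≈ [0.2288, 0.1864, 0.4915, 0.0932]
Σpᵢ² = (729 + 484 + 3364 + 121)/118² = 4698/13924
Gini = 1 - Σpᵢ² = 1 - 4698/13924 = 0.6626

0.6626


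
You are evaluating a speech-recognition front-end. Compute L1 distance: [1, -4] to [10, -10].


d = |1-10| + |-4+ 10|
  = 9 + 6
  = 15

15


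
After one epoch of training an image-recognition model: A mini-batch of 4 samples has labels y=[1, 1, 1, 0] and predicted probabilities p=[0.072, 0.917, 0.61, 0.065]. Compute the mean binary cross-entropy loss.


L[0] = -ln(0.072) = 2.6311
L[1] = -ln(0.917) = 0.0866
L[2] = -ln(0.61) = 0.4943
L[3] = -ln(1-0.065) = -ln(0.935) = 0.0672
mean = (2.6311 + 0.0866 + 0.4943 + 0.0672)/4 = 0.8198

0.8198


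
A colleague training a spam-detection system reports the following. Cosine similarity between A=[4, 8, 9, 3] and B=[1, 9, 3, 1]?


A·B = 4·1 + 8·9 + 9·3 + 3·1 = 106
‖A‖ = √170 = 13.0384, ‖B‖ = √92 = 9.5917
cos = 106/(√170·√92) = 106/√15640 = 0.8476

0.8476


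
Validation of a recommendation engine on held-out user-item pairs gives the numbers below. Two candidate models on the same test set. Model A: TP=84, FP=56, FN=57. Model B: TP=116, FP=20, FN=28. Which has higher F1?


Model A: P=84/140=0.6, R=84/141=0.5957, F1=2PR/(P+R)=2TP/(2TP+FP+FN)=168/281=0.5979
Model B: P=116/136=0.8529, R=116/144=0.8056, F1=2PR/(P+R)=2TP/(2TP+FP+FN)=232/280=0.8286
0.5979 < 0.8286 → Model B

Model B


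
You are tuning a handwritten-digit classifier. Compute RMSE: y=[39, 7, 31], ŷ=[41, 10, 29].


MSE = 17/3 = 5.6667
RMSE = √(17/3) = 2.3805

2.3805


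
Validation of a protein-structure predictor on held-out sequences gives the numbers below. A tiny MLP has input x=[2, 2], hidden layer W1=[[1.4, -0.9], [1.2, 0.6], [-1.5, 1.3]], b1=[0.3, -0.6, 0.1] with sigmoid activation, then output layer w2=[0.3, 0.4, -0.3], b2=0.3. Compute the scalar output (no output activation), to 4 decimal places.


z1[0] = (1.4)·(2) + (-0.9)·(2) + 0.3 = 1.3
z1[1] = (1.2)·(2) + (0.6)·(2) - 0.6 = 3.0
z1[2] = (-1.5)·(2) + (1.3)·(2) + 0.1 = -0.3
h = sigmoid(z1) = [0.7858, 0.9526, 0.4256]
output = (0.3)·(0.7858) + (0.4)·(0.9526) + (-0.3)·(0.4256) + 0.3 = 0.7891

0.7891


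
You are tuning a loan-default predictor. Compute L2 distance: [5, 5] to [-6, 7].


d = √((5+ 6)² + (5-7)²)
  = √(121 + 4)
  = √125 = 11.1803

11.1803


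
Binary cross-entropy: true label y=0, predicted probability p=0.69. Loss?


BCE = -[y·ln(p) + (1-y)·ln(1-p)]
= -0 - 1·ln(1-0.69)
= -ln(0.31) = 1.1712

1.1712


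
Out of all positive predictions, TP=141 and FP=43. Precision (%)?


Precision = TP/(TP+FP)
= 141/(141+43)
= 141/184 = 76.63%

76.63%


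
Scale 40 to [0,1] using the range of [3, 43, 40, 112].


min=3, max=112
(40-3)/(112-3) = 37/109 = 0.3394

0.3394


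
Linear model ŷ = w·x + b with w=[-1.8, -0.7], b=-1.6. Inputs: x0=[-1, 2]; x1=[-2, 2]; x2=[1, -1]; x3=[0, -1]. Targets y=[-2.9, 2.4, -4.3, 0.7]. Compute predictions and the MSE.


ŷ0 = (-1.8)·(-1) + (-0.7)·(2) - 1.6 = -1.2
ŷ1 = (-1.8)·(-2) + (-0.7)·(2) - 1.6 = 0.6
ŷ2 = (-1.8)·(1) + (-0.7)·(-1) - 1.6 = -2.7
ŷ3 = (-1.8)·(0) + (-0.7)·(-1) - 1.6 = -0.9
errors² = [2.89, 3.24, 2.56, 2.56]
MSE = 11.2500/4 = 2.8125

2.8125


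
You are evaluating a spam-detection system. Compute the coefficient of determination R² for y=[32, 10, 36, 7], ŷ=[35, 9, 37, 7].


ȳ = 21.25
SS_res = Σ(y-ŷ)² = 11
SS_tot = Σ(y-ȳ)² = 662.75
R² = 1 - SS_res/SS_tot = 1 - 0.0166 = 0.9834

0.9834


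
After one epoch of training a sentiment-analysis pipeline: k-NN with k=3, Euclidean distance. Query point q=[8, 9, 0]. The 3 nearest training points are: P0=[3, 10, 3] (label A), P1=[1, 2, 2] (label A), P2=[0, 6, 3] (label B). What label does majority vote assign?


d(q,P0) = 5.9161  (label A)
d(q,P1) = 10.0995  (label A)
d(q,P2) = 9.0554  (label B)
Votes: A=2, B=1
Majority → A

A


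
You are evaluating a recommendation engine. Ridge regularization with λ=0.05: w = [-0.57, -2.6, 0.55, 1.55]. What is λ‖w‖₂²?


‖w‖₂² = (-0.57)² + (-2.6)² + (0.55)² + (1.55)²
     = 0.3249 + 6.76 + 0.3025 + 2.4025
     = 9.7899
λ·‖w‖₂² = 0.05·9.7899 = 0.489495

0.489495


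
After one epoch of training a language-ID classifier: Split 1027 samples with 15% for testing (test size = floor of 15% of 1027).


Test = ⌊1027·15/100⌋ = 154
Train = 1027 - 154 = 873

Train: 873, Test: 154


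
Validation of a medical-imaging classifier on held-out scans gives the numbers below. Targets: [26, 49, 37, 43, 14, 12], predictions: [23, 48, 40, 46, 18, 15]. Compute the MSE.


Squared errors: (26-23)²=9, (49-48)²=1, (37-40)²=9, (43-46)²=9, (14-18)²=16, (12-15)²=9
Sum = 53
MSE = 53/6 = 53/6

53/6


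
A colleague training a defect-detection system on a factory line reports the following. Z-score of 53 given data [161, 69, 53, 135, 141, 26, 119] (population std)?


μ = 100.5714, σ = 47.2557
z = (53 - 100.5714)/47.2557 = -1.0067

-1.0067


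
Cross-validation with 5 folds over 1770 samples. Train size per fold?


Fold size = 1770/5 = 354
Training per fold = 1770 - 354 = 1416

1416


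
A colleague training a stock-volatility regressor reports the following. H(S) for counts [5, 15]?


Probabilities: [5/20, 15/20] ≈ [0.25, 0.75]
H = -((5/20)·log₂(5/20) + (15/20)·log₂(15/20))
  = 0.8113 bits

0.8113 bits


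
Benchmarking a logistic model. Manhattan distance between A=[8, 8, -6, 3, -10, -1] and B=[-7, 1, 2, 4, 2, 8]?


d = |8+ 7| + |8-1| + |-6-2| + |3-4| + |-10-2| + |-1-8|
  = 15 + 7 + 8 + 1 + 12 + 9
  = 52

52


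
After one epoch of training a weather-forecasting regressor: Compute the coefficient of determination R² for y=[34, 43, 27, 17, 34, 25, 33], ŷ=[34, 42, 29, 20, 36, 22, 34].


ȳ = 30.4286
SS_res = Σ(y-ŷ)² = 28
SS_tot = Σ(y-ȳ)² = 411.71
R² = 1 - SS_res/SS_tot = 1 - 0.068 = 0.932

0.932


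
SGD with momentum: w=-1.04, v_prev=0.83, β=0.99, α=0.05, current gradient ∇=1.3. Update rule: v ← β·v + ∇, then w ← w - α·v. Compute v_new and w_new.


v_new = 0.99·0.83 + 1.3 = 0.8217 + 1.3 = 2.1217
w_new = -1.04 - 0.05·2.1217 = -1.04 - 0.106085 = -1.146085

v_new=2.1217, w_new=-1.146085


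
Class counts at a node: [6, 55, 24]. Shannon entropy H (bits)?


Probabilities: [6/85, 55/85, 24/85] ≈ [0.0706, 0.6471, 0.2824]
H = -((6/85)·log₂(6/85) + (55/85)·log₂(55/85) + (24/85)·log₂(24/85))
  = 1.1915 bits

1.1915 bits


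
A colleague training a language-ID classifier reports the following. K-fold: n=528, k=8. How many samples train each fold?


Fold size = 528/8 = 66
Training per fold = 528 - 66 = 462

462


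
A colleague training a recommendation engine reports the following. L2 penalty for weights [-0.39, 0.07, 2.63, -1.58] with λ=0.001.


‖w‖₂² = (-0.39)² + (0.07)² + (2.63)² + (-1.58)²
     = 0.1521 + 0.0049 + 6.9169 + 2.4964
     = 9.5703
λ·‖w‖₂² = 0.001·9.5703 = 0.00957

0.00957


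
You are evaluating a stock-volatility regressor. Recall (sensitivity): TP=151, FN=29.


Recall = TP/(TP+FN)
= 151/(151+29)
= 151/180 = 83.89%

83.89%


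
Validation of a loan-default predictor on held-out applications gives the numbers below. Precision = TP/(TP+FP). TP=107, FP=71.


Precision = TP/(TP+FP)
= 107/(107+71)
= 107/178 = 60.11%

60.11%


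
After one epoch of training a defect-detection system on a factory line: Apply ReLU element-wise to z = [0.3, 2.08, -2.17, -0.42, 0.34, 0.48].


ReLU(0.3) = max(0, 0.3) = 0.3
ReLU(2.08) = max(0, 2.08) = 2.08
ReLU(-2.17) = max(0, -2.17) = 0.0
ReLU(-0.42) = max(0, -0.42) = 0.0
ReLU(0.34) = max(0, 0.34) = 0.34
ReLU(0.48) = max(0, 0.48) = 0.48
result = [0.3, 2.08, 0.0, 0.0, 0.34, 0.48]

[0.3, 2.08, 0.0, 0.0, 0.34, 0.48]


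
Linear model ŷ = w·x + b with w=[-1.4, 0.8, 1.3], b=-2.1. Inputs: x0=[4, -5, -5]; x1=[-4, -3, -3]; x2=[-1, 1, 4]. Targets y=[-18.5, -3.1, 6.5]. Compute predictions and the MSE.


ŷ0 = (-1.4)·(4) + (0.8)·(-5) + (1.3)·(-5) - 2.1 = -18.2
ŷ1 = (-1.4)·(-4) + (0.8)·(-3) + (1.3)·(-3) - 2.1 = -2.8
ŷ2 = (-1.4)·(-1) + (0.8)·(1) + (1.3)·(4) - 2.1 = 5.3
errors² = [0.09, 0.09, 1.44]
MSE = 1.6200/3 = 0.54

0.54


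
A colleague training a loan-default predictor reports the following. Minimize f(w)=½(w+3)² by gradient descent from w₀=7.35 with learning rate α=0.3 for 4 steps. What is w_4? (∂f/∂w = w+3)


step 1: grad = 7.35+3 = 10.35; w = 7.35 - 0.3·(10.35) = 4.245
step 2: grad = 4.245+3 = 7.245; w = 4.245 - 0.3·(7.245) = 2.0715
step 3: grad = 2.0715+3 = 5.0715; w = 2.0715 - 0.3·(5.0715) = 0.55005
step 4: grad = 0.55005+3 = 3.55005; w = 0.55005 - 0.3·(3.55005) = -0.514965

-0.514965


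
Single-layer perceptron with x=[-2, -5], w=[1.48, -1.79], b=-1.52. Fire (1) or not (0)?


z = (-2)·(1.48) + (-5)·(-1.79) - 1.52
  = 4.47
step(z) = 1 (z≥0)

1


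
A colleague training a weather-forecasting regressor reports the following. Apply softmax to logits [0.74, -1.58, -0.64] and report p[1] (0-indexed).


Exponentials: e^0.74=2.0959, e^-1.58=0.206, e^-0.64=0.5273
Sum = 2.8292
Softmax = [0.7408, 0.0728, 0.1864]
p[1] = 0.206/2.8292 = 0.0728

0.0728


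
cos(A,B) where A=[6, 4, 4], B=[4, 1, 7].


A·B = 6·4 + 4·1 + 4·7 = 56
‖A‖ = √68 = 8.2462, ‖B‖ = √66 = 8.124
cos = 56/(√68·√66) = 56/√4488 = 0.8359

0.8359


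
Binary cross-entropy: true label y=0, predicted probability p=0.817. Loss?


BCE = -[y·ln(p) + (1-y)·ln(1-p)]
= -0 - 1·ln(1-0.817)
= -ln(0.183) = 1.6983

1.6983


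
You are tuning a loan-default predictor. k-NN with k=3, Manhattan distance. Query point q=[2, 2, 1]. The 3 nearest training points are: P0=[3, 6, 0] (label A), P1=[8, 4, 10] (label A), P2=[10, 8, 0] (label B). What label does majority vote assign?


d(q,P0) = 6  (label A)
d(q,P1) = 17  (label A)
d(q,P2) = 15  (label B)
Votes: A=2, B=1
Majority → A

A


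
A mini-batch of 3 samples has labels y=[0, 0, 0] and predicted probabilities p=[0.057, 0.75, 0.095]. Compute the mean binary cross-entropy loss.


L[0] = -ln(1-0.057) = -ln(0.943) = 0.0587
L[1] = -ln(1-0.75) = -ln(0.25) = 1.3863
L[2] = -ln(1-0.095) = -ln(0.905) = 0.0998
mean = (0.0587 + 1.3863 + 0.0998)/3 = 0.5149

0.5149


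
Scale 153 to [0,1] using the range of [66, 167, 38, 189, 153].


min=38, max=189
(153-38)/(189-38) = 115/151 = 0.7616

0.7616


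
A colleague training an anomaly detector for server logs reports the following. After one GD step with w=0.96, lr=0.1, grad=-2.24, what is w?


w_new = w - α·∇
= 0.96 - 0.1·-2.24
= 0.96 + 0.224
= 1.184

1.184


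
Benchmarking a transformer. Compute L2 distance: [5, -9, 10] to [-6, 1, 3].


d = √((5+ 6)² + (-9-1)² + (10-3)²)
  = √(121 + 100 + 49)
  = √270 = 16.4317

16.4317


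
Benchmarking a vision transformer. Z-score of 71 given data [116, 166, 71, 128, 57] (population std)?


μ = 107.6, σ = 39.4897
z = (71 - 107.6)/39.4897 = -0.9268

-0.9268


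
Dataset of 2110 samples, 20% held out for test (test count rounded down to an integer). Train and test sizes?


Test = ⌊2110·20/100⌋ = 422
Train = 2110 - 422 = 1688

Train: 1688, Test: 422


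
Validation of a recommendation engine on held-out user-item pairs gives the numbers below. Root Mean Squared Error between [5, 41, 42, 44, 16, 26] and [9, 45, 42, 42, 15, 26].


MSE = 37/6 = 6.1667
RMSE = √(37/6) = 2.4833

2.4833


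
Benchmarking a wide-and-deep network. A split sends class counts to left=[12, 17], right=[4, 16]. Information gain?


Parent = [16, 33], H_parent = 0.9113
H_left = 0.9784 (n=29), H_right = 0.7219 (n=20)
H_children = (29/49)·0.9784 + (20/49)·0.7219 = 0.8737
IG = 0.9113 - 0.8737 = 0.0376

0.0376


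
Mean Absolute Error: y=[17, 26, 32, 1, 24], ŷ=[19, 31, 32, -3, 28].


Absolute errors: |17-19|=2, |26-31|=5, |32-32|=0, |1+ 3|=4, |24-28|=4
Sum = 15
MAE = 15/5 = 3

3


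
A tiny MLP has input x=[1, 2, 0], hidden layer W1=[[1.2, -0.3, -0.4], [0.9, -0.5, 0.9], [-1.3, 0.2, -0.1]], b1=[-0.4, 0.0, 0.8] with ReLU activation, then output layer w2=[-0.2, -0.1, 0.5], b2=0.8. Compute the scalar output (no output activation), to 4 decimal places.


z1[0] = (1.2)·(1) + (-0.3)·(2) + (-0.4)·(0) - 0.4 = 0.2
z1[1] = (0.9)·(1) + (-0.5)·(2) + (0.9)·(0) + 0.0 = -0.1
z1[2] = (-1.3)·(1) + (0.2)·(2) + (-0.1)·(0) + 0.8 = -0.1
h = ReLU(z1) = [0.2, 0.0, 0.0]
output = (-0.2)·(0.2) + (-0.1)·(0.0) + (0.5)·(0.0) + 0.8 = 0.76

0.76


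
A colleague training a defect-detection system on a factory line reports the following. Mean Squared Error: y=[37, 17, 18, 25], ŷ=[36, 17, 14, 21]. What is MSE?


Squared errors: (37-36)²=1, (17-17)²=0, (18-14)²=16, (25-21)²=16
Sum = 33
MSE = 33/4 = 33/4

33/4


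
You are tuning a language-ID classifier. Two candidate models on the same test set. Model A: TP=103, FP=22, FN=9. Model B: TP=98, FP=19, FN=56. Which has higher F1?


Model A: P=103/125=0.824, R=103/112=0.9196, F1=2PR/(P+R)=2TP/(2TP+FP+FN)=206/237=0.8692
Model B: P=98/117=0.8376, R=98/154=0.6364, F1=2PR/(P+R)=2TP/(2TP+FP+FN)=196/271=0.7232
0.8692 > 0.7232 → Model A

Model A


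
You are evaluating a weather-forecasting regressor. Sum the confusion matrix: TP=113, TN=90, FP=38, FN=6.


Total = TP + TN + FP + FN
= 113 + 90 + 38 + 6
= 247
(Predicted positive: 151, predicted negative: 96)

247


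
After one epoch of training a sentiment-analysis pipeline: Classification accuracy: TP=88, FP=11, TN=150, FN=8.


Accuracy = (TP+TN)/(TP+TN+FP+FN)
= (88+150)/(257)
= 238/257 = 92.61%

92.61%


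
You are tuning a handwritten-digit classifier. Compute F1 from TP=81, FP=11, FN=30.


Precision = 81/92 = 0.8804
Recall = 81/111 = 0.7297
F1 = 2·P·R/(P+R) = 2·TP/(2·TP+FP+FN) = 162/(162+11+30) = 162/203 = 0.798

0.798


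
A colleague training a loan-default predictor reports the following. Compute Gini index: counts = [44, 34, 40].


Probabilities: [44/118, 34/118, 40/118] ≈ [0.3729, 0.2881, 0.339]
Σpᵢ² = (1936 + 1156 + 1600)/118² = 4692/13924
Gini = 1 - Σpᵢ² = 1 - 4692/13924 = 0.663

0.663


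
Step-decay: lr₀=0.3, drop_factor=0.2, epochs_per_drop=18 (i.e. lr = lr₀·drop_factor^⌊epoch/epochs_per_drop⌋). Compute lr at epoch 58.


n_drops = ⌊58/18⌋ = 3
lr = 0.3·0.2^3 = 0.3·0.008 = 0.0024

0.0024


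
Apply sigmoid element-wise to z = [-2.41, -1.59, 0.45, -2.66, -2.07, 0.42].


σ(-2.41) = 1/(1+e^2.41) = 0.0824
σ(-1.59) = 1/(1+e^1.59) = 0.1694
σ(0.45) = 1/(1+e^-0.45) = 0.6106
σ(-2.66) = 1/(1+e^2.66) = 0.0654
σ(-2.07) = 1/(1+e^2.07) = 0.112
σ(0.42) = 1/(1+e^-0.42) = 0.6035
result = [0.0824, 0.1694, 0.6106, 0.0654, 0.112, 0.6035]

[0.0824, 0.1694, 0.6106, 0.0654, 0.112, 0.6035]


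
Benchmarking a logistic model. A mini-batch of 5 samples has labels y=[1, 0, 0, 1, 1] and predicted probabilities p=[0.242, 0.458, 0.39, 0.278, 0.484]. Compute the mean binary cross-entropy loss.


L[0] = -ln(0.242) = 1.4188
L[1] = -ln(1-0.458) = -ln(0.542) = 0.6125
L[2] = -ln(1-0.39) = -ln(0.61) = 0.4943
L[3] = -ln(0.278) = 1.2801
L[4] = -ln(0.484) = 0.7257
mean = (1.4188 + 0.6125 + 0.4943 + 1.2801 + 0.7257)/5 = 0.9063

0.9063


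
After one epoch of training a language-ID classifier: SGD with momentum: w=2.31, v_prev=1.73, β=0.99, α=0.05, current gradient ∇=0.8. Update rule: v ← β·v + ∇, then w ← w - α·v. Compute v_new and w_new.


v_new = 0.99·1.73 + 0.8 = 1.7127 + 0.8 = 2.5127
w_new = 2.31 - 0.05·2.5127 = 2.31 - 0.125635 = 2.184365

v_new=2.5127, w_new=2.184365


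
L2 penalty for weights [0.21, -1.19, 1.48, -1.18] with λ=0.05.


‖w‖₂² = (0.21)² + (-1.19)² + (1.48)² + (-1.18)²
     = 0.0441 + 1.4161 + 2.1904 + 1.3924
     = 5.043
λ·‖w‖₂² = 0.05·5.043 = 0.25215

0.25215


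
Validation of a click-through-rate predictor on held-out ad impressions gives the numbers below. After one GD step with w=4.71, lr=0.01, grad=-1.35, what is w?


w_new = w - α·∇
= 4.71 - 0.01·-1.35
= 4.71 + 0.0135
= 4.7235

4.7235


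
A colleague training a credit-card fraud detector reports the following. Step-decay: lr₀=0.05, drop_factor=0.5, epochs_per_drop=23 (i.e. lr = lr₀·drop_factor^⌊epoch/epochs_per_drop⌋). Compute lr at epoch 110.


n_drops = ⌊110/23⌋ = 4
lr = 0.05·0.5^4 = 0.05·0.0625 = 0.003125

0.003125


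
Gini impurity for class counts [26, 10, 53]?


Probabilities: [26/89, 10/89, 53/89] ≈ [0.2921, 0.1124, 0.5955]
Σpᵢ² = (676 + 100 + 2809)/89² = 3585/7921
Gini = 1 - Σpᵢ² = 1 - 3585/7921 = 0.5474

0.5474


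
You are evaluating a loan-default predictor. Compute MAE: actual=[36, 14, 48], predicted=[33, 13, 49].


Absolute errors: |36-33|=3, |14-13|=1, |48-49|=1
Sum = 5
MAE = 5/3 = 5/3

5/3


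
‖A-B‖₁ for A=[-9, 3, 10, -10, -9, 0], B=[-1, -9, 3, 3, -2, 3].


d = |-9+ 1| + |3+ 9| + |10-3| + |-10-3| + |-9+ 2| + |0-3|
  = 8 + 12 + 7 + 13 + 7 + 3
  = 50

50


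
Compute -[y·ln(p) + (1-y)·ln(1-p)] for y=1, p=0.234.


BCE = -[y·ln(p) + (1-y)·ln(1-p)]
= -1·ln(0.234) - 0
= -ln(0.234) = 1.4524

1.4524


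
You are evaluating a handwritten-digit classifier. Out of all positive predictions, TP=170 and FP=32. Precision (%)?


Precision = TP/(TP+FP)
= 170/(170+32)
= 170/202 = 84.16%

84.16%


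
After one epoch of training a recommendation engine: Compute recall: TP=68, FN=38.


Recall = TP/(TP+FN)
= 68/(68+38)
= 68/106 = 64.15%

64.15%


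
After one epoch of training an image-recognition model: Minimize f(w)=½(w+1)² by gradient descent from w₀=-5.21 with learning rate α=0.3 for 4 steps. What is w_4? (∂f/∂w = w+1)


step 1: grad = -5.21+1 = -4.21; w = -5.21 - 0.3·(-4.21) = -3.947
step 2: grad = -3.947+1 = -2.947; w = -3.947 - 0.3·(-2.947) = -3.0629
step 3: grad = -3.0629+1 = -2.0629; w = -3.0629 - 0.3·(-2.0629) = -2.44403
step 4: grad = -2.44403+1 = -1.44403; w = -2.44403 - 0.3·(-1.44403) = -2.010821

-2.010821


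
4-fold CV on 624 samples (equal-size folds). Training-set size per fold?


Fold size = 624/4 = 156
Training per fold = 624 - 156 = 468

468


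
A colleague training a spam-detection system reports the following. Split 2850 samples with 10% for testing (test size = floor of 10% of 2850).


Test = ⌊2850·10/100⌋ = 285
Train = 2850 - 285 = 2565

Train: 2565, Test: 285


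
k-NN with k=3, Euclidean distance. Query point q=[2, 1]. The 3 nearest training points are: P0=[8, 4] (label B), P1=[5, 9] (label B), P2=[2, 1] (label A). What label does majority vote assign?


d(q,P0) = 6.7082  (label B)
d(q,P1) = 8.544  (label B)
d(q,P2) = 0.0  (label A)
Votes: A=1, B=2
Majority → B

B


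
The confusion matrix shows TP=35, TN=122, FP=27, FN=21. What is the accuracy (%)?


Accuracy = (TP+TN)/(TP+TN+FP+FN)
= (35+122)/(205)
= 157/205 = 76.59%

76.59%


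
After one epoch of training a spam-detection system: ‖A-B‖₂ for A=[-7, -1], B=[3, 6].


d = √((-7-3)² + (-1-6)²)
  = √(100 + 49)
  = √149 = 12.2066

12.2066


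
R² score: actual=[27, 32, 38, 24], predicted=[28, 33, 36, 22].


ȳ = 30.25
SS_res = Σ(y-ŷ)² = 10
SS_tot = Σ(y-ȳ)² = 112.75
R² = 1 - SS_res/SS_tot = 1 - 0.0887 = 0.9113

0.9113


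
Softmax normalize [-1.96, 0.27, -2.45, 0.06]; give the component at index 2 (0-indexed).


Exponentials: e^-1.96=0.1409, e^0.27=1.31, e^-2.45=0.0863, e^0.06=1.0618
Sum = 2.599
Softmax = [0.0542, 0.504, 0.0332, 0.4086]
p[2] = 0.0863/2.599 = 0.0332

0.0332


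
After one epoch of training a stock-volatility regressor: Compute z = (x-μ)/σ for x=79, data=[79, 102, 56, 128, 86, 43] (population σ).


μ = 82.3333, σ = 28.099
z = (79 - 82.3333)/28.099 = -0.1186

-0.1186


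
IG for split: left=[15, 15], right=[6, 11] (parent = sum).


Parent = [21, 26], H_parent = 0.9918
H_left = 1 (n=30), H_right = 0.9367 (n=17)
H_children = (30/47)·1 + (17/47)·0.9367 = 0.9771
IG = 0.9918 - 0.9771 = 0.0147

0.0147


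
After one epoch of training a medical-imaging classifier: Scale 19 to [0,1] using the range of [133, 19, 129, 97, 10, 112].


min=10, max=133
(19-10)/(133-10) = 9/123 = 0.0732

0.0732


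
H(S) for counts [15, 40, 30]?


Probabilities: [15/85, 40/85, 30/85] ≈ [0.1765, 0.4706, 0.3529]
H = -((15/85)·log₂(15/85) + (40/85)·log₂(40/85) + (30/85)·log₂(30/85))
  = 1.4837 bits

1.4837 bits


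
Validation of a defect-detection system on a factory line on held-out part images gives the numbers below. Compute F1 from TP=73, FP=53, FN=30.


Precision = 73/126 = 0.5794
Recall = 73/103 = 0.7087
F1 = 2·P·R/(P+R) = 2·TP/(2·TP+FP+FN) = 146/(146+53+30) = 146/229 = 0.6376

0.6376


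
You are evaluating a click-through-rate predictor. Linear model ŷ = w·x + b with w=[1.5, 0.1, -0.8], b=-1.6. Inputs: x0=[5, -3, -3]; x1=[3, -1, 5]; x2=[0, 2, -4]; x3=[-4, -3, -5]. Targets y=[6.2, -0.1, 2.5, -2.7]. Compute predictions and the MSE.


ŷ0 = (1.5)·(5) + (0.1)·(-3) + (-0.8)·(-3) - 1.6 = 8.0
ŷ1 = (1.5)·(3) + (0.1)·(-1) + (-0.8)·(5) - 1.6 = -1.2
ŷ2 = (1.5)·(0) + (0.1)·(2) + (-0.8)·(-4) - 1.6 = 1.8
ŷ3 = (1.5)·(-4) + (0.1)·(-3) + (-0.8)·(-5) - 1.6 = -3.9
errors² = [3.24, 1.21, 0.49, 1.44]
MSE = 6.3800/4 = 1.595

1.595


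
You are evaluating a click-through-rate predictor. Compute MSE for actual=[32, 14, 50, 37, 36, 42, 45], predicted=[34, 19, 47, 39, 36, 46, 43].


Squared errors: (32-34)²=4, (14-19)²=25, (50-47)²=9, (37-39)²=4, (36-36)²=0, (42-46)²=16, (45-43)²=4
Sum = 62
MSE = 62/7 = 62/7

62/7


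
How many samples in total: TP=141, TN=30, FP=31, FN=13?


Total = TP + TN + FP + FN
= 141 + 30 + 31 + 13
= 215
(Predicted positive: 172, predicted negative: 43)

215


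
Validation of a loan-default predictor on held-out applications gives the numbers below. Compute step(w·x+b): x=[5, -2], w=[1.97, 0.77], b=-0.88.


z = (5)·(1.97) + (-2)·(0.77) - 0.88
  = 7.43
step(z) = 1 (z≥0)

1


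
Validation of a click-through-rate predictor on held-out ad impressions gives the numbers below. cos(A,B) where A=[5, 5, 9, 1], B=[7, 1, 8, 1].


A·B = 5·7 + 5·1 + 9·8 + 1·1 = 113
‖A‖ = √132 = 11.4891, ‖B‖ = √115 = 10.7238
cos = 113/(√132·√115) = 113/√15180 = 0.9172

0.9172


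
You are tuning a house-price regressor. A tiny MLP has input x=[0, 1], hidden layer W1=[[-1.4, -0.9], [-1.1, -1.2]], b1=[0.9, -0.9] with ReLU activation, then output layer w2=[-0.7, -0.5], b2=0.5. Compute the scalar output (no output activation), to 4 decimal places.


z1[0] = (-1.4)·(0) + (-0.9)·(1) + 0.9 = 0.0
z1[1] = (-1.1)·(0) + (-1.2)·(1) - 0.9 = -2.1
h = ReLU(z1) = [0.0, 0.0]
output = (-0.7)·(0.0) + (-0.5)·(0.0) + 0.5 = 0.5

0.5


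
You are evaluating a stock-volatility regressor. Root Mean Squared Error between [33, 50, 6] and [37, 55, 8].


MSE = 45/3 = 15
RMSE = √(45/3) = 3.873

3.873


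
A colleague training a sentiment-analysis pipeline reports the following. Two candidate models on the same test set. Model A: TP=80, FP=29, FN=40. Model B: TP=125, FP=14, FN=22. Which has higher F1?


Model A: P=80/109=0.7339, R=80/120=0.6667, F1=2PR/(P+R)=2TP/(2TP+FP+FN)=160/229=0.6987
Model B: P=125/139=0.8993, R=125/147=0.8503, F1=2PR/(P+R)=2TP/(2TP+FP+FN)=250/286=0.8741
0.6987 < 0.8741 → Model B

Model B


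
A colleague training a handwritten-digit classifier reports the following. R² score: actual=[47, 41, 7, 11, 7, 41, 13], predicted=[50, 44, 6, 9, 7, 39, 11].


ȳ = 23.8571
SS_res = Σ(y-ŷ)² = 31
SS_tot = Σ(y-ȳ)² = 1974.86
R² = 1 - SS_res/SS_tot = 1 - 0.0157 = 0.9843

0.9843


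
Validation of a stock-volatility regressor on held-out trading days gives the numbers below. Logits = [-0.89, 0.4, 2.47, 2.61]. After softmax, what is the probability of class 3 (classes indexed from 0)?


Exponentials: e^-0.89=0.4107, e^0.4=1.4918, e^2.47=11.8224, e^2.61=13.5991
Sum = 27.324
Softmax = [0.015, 0.0546, 0.4327, 0.4977]
p[3] = 13.5991/27.324 = 0.4977

0.4977


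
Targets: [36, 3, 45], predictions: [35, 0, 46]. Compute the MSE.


Squared errors: (36-35)²=1, (3-0)²=9, (45-46)²=1
Sum = 11
MSE = 11/3 = 11/3

11/3


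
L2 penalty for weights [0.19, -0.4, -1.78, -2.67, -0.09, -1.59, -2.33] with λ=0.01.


‖w‖₂² = (0.19)² + (-0.4)² + (-1.78)² + (-2.67)² + (-0.09)² + (-1.59)² + (-2.33)²
     = 0.0361 + 0.16 + 3.1684 + 7.1289 + 0.0081 + 2.5281 + 5.4289
     = 18.4585
λ·‖w‖₂² = 0.01·18.4585 = 0.184585

0.184585


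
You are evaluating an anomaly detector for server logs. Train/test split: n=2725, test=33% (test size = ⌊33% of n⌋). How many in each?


Test = ⌊2725·33/100⌋ = 899
Train = 2725 - 899 = 1826

Train: 1826, Test: 899


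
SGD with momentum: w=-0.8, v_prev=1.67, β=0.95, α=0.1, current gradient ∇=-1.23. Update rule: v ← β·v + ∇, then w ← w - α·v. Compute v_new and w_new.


v_new = 0.95·1.67 - 1.23 = 1.5865 - 1.23 = 0.3565
w_new = -0.8 - 0.1·0.3565 = -0.8 - 0.03565 = -0.83565

v_new=0.3565, w_new=-0.83565


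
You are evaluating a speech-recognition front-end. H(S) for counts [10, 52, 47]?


Probabilities: [10/109, 52/109, 47/109] ≈ [0.0917, 0.4771, 0.4312]
H = -((10/109)·log₂(10/109) + (52/109)·log₂(52/109) + (47/109)·log₂(47/109))
  = 1.3488 bits

1.3488 bits


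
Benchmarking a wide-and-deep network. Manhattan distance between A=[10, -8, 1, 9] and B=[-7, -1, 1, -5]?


d = |10+ 7| + |-8+ 1| + |1-1| + |9+ 5|
  = 17 + 7 + 0 + 14
  = 38

38


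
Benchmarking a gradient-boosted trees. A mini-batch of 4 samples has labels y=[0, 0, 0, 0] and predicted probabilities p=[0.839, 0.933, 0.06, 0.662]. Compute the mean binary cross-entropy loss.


L[0] = -ln(1-0.839) = -ln(0.161) = 1.8264
L[1] = -ln(1-0.933) = -ln(0.067) = 2.7031
L[2] = -ln(1-0.06) = -ln(0.94) = 0.0619
L[3] = -ln(1-0.662) = -ln(0.338) = 1.0847
mean = (1.8264 + 2.7031 + 0.0619 + 1.0847)/4 = 1.419

1.419


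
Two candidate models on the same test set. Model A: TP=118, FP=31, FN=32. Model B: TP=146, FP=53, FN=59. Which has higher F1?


Model A: P=118/149=0.7919, R=118/150=0.7867, F1=2PR/(P+R)=2TP/(2TP+FP+FN)=236/299=0.7893
Model B: P=146/199=0.7337, R=146/205=0.7122, F1=2PR/(P+R)=2TP/(2TP+FP+FN)=292/404=0.7228
0.7893 > 0.7228 → Model A

Model A


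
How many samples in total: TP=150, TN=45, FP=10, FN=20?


Total = TP + TN + FP + FN
= 150 + 45 + 10 + 20
= 225
(Predicted positive: 160, predicted negative: 65)

225


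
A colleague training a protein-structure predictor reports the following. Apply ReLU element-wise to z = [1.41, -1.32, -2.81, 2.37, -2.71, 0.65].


ReLU(1.41) = max(0, 1.41) = 1.41
ReLU(-1.32) = max(0, -1.32) = 0.0
ReLU(-2.81) = max(0, -2.81) = 0.0
ReLU(2.37) = max(0, 2.37) = 2.37
ReLU(-2.71) = max(0, -2.71) = 0.0
ReLU(0.65) = max(0, 0.65) = 0.65
result = [1.41, 0.0, 0.0, 2.37, 0.0, 0.65]

[1.41, 0.0, 0.0, 2.37, 0.0, 0.65]


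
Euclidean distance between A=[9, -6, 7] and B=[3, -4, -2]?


d = √((9-3)² + (-6+ 4)² + (7+ 2)²)
  = √(36 + 4 + 81)
  = √121 = 11.0

11.0


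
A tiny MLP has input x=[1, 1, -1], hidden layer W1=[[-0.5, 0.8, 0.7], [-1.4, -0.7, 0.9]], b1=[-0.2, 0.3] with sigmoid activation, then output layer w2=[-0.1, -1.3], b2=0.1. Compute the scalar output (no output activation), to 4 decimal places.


z1[0] = (-0.5)·(1) + (0.8)·(1) + (0.7)·(-1) - 0.2 = -0.6
z1[1] = (-1.4)·(1) + (-0.7)·(1) + (0.9)·(-1) + 0.3 = -2.7
h = sigmoid(z1) = [0.3543, 0.063]
output = (-0.1)·(0.3543) + (-1.3)·(0.063) + 0.1 = -0.0173

-0.0173


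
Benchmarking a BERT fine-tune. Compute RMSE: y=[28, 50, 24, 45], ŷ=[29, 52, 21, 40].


MSE = 39/4 = 9.75
RMSE = √(39/4) = 3.1225

3.1225


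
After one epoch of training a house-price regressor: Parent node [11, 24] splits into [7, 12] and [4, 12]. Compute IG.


Parent = [11, 24], H_parent = 0.8981
H_left = 0.9495 (n=19), H_right = 0.8113 (n=16)
H_children = (19/35)·0.9495 + (16/35)·0.8113 = 0.8863
IG = 0.8981 - 0.8863 = 0.0118

0.0118


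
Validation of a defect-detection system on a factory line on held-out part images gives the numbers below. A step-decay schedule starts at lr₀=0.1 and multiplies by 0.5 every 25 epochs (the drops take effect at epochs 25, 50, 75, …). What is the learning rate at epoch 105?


n_drops = ⌊105/25⌋ = 4
lr = 0.1·0.5^4 = 0.1·0.0625 = 0.00625

0.00625


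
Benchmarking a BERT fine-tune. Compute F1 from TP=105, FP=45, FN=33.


Precision = 105/150 = 0.7
Recall = 105/138 = 0.7609
F1 = 2·P·R/(P+R) = 2·TP/(2·TP+FP+FN) = 210/(210+45+33) = 210/288 = 0.7292

0.7292


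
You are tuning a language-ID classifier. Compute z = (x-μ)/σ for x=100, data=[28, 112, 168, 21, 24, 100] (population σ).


μ = 75.5, σ = 55.3286
z = (100 - 75.5)/55.3286 = 0.4428

0.4428


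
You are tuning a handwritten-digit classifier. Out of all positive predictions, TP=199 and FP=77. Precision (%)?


Precision = TP/(TP+FP)
= 199/(199+77)
= 199/276 = 72.1%

72.1%


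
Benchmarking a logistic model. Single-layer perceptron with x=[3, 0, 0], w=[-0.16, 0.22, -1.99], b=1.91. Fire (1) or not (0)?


z = (3)·(-0.16) + (0)·(0.22) + (0)·(-1.99) + 1.91
  = 1.43
step(z) = 1 (z≥0)

1


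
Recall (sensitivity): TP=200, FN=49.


Recall = TP/(TP+FN)
= 200/(200+49)
= 200/249 = 80.32%

80.32%


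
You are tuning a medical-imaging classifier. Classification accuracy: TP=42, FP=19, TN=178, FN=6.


Accuracy = (TP+TN)/(TP+TN+FP+FN)
= (42+178)/(245)
= 220/245 = 89.8%

89.8%


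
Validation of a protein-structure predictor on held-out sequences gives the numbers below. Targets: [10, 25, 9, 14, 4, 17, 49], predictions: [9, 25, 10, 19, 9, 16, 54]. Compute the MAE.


Absolute errors: |10-9|=1, |25-25|=0, |9-10|=1, |14-19|=5, |4-9|=5, |17-16|=1, |49-54|=5
Sum = 18
MAE = 18/7 = 18/7

18/7


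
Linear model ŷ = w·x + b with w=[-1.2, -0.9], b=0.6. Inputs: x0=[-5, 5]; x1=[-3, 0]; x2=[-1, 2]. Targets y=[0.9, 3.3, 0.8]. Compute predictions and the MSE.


ŷ0 = (-1.2)·(-5) + (-0.9)·(5) + 0.6 = 2.1
ŷ1 = (-1.2)·(-3) + (-0.9)·(0) + 0.6 = 4.2
ŷ2 = (-1.2)·(-1) + (-0.9)·(2) + 0.6 = -0.0
errors² = [1.44, 0.81, 0.64]
MSE = 2.8900/3 = 0.9633

0.9633


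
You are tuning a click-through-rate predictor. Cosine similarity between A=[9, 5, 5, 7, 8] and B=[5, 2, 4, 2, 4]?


A·B = 9·5 + 5·2 + 5·4 + 7·2 + 8·4 = 121
‖A‖ = √244 = 15.6205, ‖B‖ = √65 = 8.0623
cos = 121/(√244·√65) = 121/√15860 = 0.9608

0.9608


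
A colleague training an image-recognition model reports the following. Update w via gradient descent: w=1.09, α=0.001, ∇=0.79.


w_new = w - α·∇
= 1.09 - 0.001·0.79
= 1.09 - 0.00079
= 1.08921

1.08921


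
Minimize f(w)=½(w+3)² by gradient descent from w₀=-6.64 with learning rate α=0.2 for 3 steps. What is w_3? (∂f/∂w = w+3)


step 1: grad = -6.64+3 = -3.64; w = -6.64 - 0.2·(-3.64) = -5.912
step 2: grad = -5.912+3 = -2.912; w = -5.912 - 0.2·(-2.912) = -5.3296
step 3: grad = -5.3296+3 = -2.3296; w = -5.3296 - 0.2·(-2.3296) = -4.86368

-4.86368


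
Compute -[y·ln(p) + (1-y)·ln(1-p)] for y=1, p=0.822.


BCE = -[y·ln(p) + (1-y)·ln(1-p)]
= -1·ln(0.822) - 0
= -ln(0.822) = 0.196

0.196


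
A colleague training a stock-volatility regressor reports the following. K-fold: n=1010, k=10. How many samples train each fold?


Fold size = 1010/10 = 101
Training per fold = 1010 - 101 = 909

909


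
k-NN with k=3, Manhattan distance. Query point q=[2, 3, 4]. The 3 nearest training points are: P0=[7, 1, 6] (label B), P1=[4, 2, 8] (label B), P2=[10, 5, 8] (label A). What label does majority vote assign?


d(q,P0) = 9  (label B)
d(q,P1) = 7  (label B)
d(q,P2) = 14  (label A)
Votes: A=1, B=2
Majority → B

B


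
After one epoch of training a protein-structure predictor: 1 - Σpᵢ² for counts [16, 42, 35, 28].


Probabilities: [16/121, 42/121, 35/121, 28/121] ≈ [0.1322, 0.3471, 0.2893, 0.2314]
Σpᵢ² = (256 + 1764 + 1225 + 784)/121² = 4029/14641
Gini = 1 - Σpᵢ² = 1 - 4029/14641 = 0.7248

0.7248


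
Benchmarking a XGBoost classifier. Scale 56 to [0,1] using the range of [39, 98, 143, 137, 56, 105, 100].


min=39, max=143
(56-39)/(143-39) = 17/104 = 0.1635

0.1635


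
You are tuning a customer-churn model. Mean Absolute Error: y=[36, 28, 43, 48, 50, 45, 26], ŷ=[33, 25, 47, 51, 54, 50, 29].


Absolute errors: |36-33|=3, |28-25|=3, |43-47|=4, |48-51|=3, |50-54|=4, |45-50|=5, |26-29|=3
Sum = 25
MAE = 25/7 = 25/7

25/7


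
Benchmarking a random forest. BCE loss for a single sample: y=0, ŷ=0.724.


BCE = -[y·ln(p) + (1-y)·ln(1-p)]
= -0 - 1·ln(1-0.724)
= -ln(0.276) = 1.2874

1.2874


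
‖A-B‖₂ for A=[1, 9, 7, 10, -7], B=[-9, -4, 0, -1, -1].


d = √((1+ 9)² + (9+ 4)² + (7-0)² + (10+ 1)² + (-7+ 1)²)
  = √(100 + 169 + 49 + 121 + 36)
  = √475 = 21.7945

21.7945


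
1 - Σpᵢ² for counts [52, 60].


Probabilities: [52/112, 60/112] ≈ [0.4643, 0.5357]
Σpᵢ² = (2704 + 3600)/112² = 6304/12544
Gini = 1 - Σpᵢ² = 1 - 6304/12544 = 0.4974

0.4974


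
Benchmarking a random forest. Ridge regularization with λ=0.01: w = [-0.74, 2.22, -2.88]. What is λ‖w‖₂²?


‖w‖₂² = (-0.74)² + (2.22)² + (-2.88)²
     = 0.5476 + 4.9284 + 8.2944
     = 13.7704
λ·‖w‖₂² = 0.01·13.7704 = 0.137704

0.137704


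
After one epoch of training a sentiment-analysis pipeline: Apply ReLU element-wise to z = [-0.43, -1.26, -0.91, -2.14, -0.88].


ReLU(-0.43) = max(0, -0.43) = 0.0
ReLU(-1.26) = max(0, -1.26) = 0.0
ReLU(-0.91) = max(0, -0.91) = 0.0
ReLU(-2.14) = max(0, -2.14) = 0.0
ReLU(-0.88) = max(0, -0.88) = 0.0
result = [0.0, 0.0, 0.0, 0.0, 0.0]

[0.0, 0.0, 0.0, 0.0, 0.0]


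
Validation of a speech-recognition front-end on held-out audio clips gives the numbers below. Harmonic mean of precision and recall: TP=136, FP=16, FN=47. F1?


Precision = 136/152 = 0.8947
Recall = 136/183 = 0.7432
F1 = 2·P·R/(P+R) = 2·TP/(2·TP+FP+FN) = 272/(272+16+47) = 272/335 = 0.8119

0.8119


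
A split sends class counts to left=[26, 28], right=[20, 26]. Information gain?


Parent = [46, 54], H_parent = 0.9954
H_left = 0.999 (n=54), H_right = 0.9877 (n=46)
H_children = (54/100)·0.999 + (46/100)·0.9877 = 0.9938
IG = 0.9954 - 0.9938 = 0.0016

0.0016


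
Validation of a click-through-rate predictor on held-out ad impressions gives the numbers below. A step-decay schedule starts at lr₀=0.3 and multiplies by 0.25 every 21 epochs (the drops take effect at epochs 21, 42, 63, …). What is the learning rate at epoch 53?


n_drops = ⌊53/21⌋ = 2
lr = 0.3·0.25^2 = 0.3·0.0625 = 0.01875

0.01875


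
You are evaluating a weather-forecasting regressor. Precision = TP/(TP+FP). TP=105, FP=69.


Precision = TP/(TP+FP)
= 105/(105+69)
= 105/174 = 60.34%

60.34%


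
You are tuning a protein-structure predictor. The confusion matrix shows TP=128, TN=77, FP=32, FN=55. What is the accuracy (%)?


Accuracy = (TP+TN)/(TP+TN+FP+FN)
= (128+77)/(292)
= 205/292 = 70.21%

70.21%


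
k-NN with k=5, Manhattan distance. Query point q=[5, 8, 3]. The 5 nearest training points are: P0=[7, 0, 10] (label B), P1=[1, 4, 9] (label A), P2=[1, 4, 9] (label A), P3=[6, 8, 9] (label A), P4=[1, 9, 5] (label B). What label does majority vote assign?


d(q,P0) = 17  (label B)
d(q,P1) = 14  (label A)
d(q,P2) = 14  (label A)
d(q,P3) = 7  (label A)
d(q,P4) = 7  (label B)
Votes: A=3, B=2
Majority → A

A


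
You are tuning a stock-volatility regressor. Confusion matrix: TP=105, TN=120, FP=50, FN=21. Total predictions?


Total = TP + TN + FP + FN
= 105 + 120 + 50 + 21
= 296
(Predicted positive: 155, predicted negative: 141)

296


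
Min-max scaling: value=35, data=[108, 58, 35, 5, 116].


min=5, max=116
(35-5)/(116-5) = 30/111 = 0.2703

0.2703


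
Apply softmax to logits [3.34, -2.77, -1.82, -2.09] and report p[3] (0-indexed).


Exponentials: e^3.34=28.2191, e^-2.77=0.0627, e^-1.82=0.162, e^-2.09=0.1237
Sum = 28.5675
Softmax = [0.9878, 0.0022, 0.0057, 0.0043]
p[3] = 0.1237/28.5675 = 0.0043

0.0043
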